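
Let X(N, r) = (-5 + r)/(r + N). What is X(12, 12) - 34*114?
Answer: -93017/24 ≈ -3875.7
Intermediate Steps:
X(N, r) = (-5 + r)/(N + r)
X(12, 12) - 34*114 = (-5 + 12)/(12 + 12) - 34*114 = 7/24 - 3876 = -93017/24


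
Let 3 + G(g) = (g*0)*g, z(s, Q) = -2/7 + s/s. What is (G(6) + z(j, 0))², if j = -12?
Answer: 256/49 ≈ 5.2245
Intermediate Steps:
z(s, Q) = 5/7 (z(s, Q) = -2*⅐ + 1 = -2/7 + 1 = 5/7)
G(g) = -3 (G(g) = -3 + (g*0)*g = -3 + 0*g = -3 + 0 = -3)
(G(6) + z(j, 0))² = (-3 + 5/7)² = (-16/7)² = 256/49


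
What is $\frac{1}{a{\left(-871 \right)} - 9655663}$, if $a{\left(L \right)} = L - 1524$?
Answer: $- \frac{1}{9658058} \approx -1.0354 \cdot 10^{-7}$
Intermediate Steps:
$a{\left(L \right)} = -1524 + L$
$\frac{1}{a{\left(-871 \right)} - 9655663} = \frac{1}{\left(-1524 - 871\right) - 9655663} = \frac{1}{-2395 - 9655663} = \frac{1}{-9658058} = - \frac{1}{9658058}$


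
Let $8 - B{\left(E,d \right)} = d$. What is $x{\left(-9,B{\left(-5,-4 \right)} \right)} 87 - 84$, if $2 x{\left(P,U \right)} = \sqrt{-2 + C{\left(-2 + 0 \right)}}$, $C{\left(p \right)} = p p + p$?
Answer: $-84$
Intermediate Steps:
$B{\left(E,d \right)} = 8 - d$
$C{\left(p \right)} = p + p^{2}$ ($C{\left(p \right)} = p^{2} + p = p + p^{2}$)
$x{\left(P,U \right)} = 0$ ($x{\left(P,U \right)} = \frac{\sqrt{-2 + \left(-2 + 0\right) \left(1 + \left(-2 + 0\right)\right)}}{2} = \frac{\sqrt{-2 - 2 \left(1 - 2\right)}}{2} = \frac{\sqrt{-2 - -2}}{2} = \frac{\sqrt{-2 + 2}}{2} = \frac{\sqrt{0}}{2} = \frac{1}{2} \cdot 0 = 0$)
$x{\left(-9,B{\left(-5,-4 \right)} \right)} 87 - 84 = 0 \cdot 87 - 84 = 0 - 84 = -84$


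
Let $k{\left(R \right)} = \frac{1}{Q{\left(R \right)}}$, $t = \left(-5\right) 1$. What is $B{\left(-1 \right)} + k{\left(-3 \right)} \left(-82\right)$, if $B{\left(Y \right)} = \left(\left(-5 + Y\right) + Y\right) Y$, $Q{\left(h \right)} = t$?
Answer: $\frac{117}{5} \approx 23.4$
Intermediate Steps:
$t = -5$
$Q{\left(h \right)} = -5$
$B{\left(Y \right)} = Y \left(-5 + 2 Y\right)$ ($B{\left(Y \right)} = \left(-5 + 2 Y\right) Y = Y \left(-5 + 2 Y\right)$)
$k{\left(R \right)} = - \frac{1}{5}$ ($k{\left(R \right)} = \frac{1}{-5} = - \frac{1}{5}$)
$B{\left(-1 \right)} + k{\left(-3 \right)} \left(-82\right) = - (-5 + 2 \left(-1\right)) - - \frac{82}{5} = - (-5 - 2) + \frac{82}{5} = \left(-1\right) \left(-7\right) + \frac{82}{5} = 7 + \frac{82}{5} = \frac{117}{5}$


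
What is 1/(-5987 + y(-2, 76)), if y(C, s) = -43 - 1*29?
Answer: -1/6059 ≈ -0.00016504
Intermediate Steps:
y(C, s) = -72 (y(C, s) = -43 - 29 = -72)
1/(-5987 + y(-2, 76)) = 1/(-5987 - 72) = 1/(-6059) = -1/6059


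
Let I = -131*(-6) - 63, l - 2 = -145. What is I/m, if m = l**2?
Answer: 723/20449 ≈ 0.035356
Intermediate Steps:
l = -143 (l = 2 - 145 = -143)
I = 723 (I = 786 - 63 = 723)
m = 20449 (m = (-143)**2 = 20449)
I/m = 723/20449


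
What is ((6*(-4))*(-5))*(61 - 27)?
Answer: 4080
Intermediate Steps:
((6*(-4))*(-5))*(61 - 27) = -24*(-5)*34 = 120*34 = 4080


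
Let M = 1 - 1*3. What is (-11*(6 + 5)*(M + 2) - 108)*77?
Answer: -8316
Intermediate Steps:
M = -2 (M = 1 - 3 = -2)
(-11*(6 + 5)*(M + 2) - 108)*77 = (-11*(6 + 5)*(-2 + 2) - 108)*77 = (-121*0 - 108)*77 = (-11*0 - 108)*77 = (0 - 108)*77 = -108*77 = -8316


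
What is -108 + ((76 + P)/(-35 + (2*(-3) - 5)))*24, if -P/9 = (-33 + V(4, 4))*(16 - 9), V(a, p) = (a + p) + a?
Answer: -19272/23 ≈ -837.91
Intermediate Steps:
V(a, p) = p + 2*a
P = 1323 (P = -9*(-33 + (4 + 2*4))*(16 - 9) = -9*(-33 + (4 + 8))*7 = -9*(-33 + 12)*7 = -(-189)*7 = -9*(-147) = 1323)
-108 + ((76 + P)/(-35 + (2*(-3) - 5)))*24 = -108 + ((76 + 1323)/(-35 + (2*(-3) - 5)))*24 = -108 + (1399/(-35 + (-6 - 5)))*24 = -108 + (1399/(-35 - 11))*24 = -108 + (1399/(-46))*24 = -108 + (1399*(-1/46))*24 = -108 - 1399/46*24 = -108 - 16788/23 = -19272/23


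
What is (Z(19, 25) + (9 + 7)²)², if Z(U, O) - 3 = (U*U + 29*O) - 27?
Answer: 1737124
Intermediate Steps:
Z(U, O) = -24 + U² + 29*O (Z(U, O) = 3 + ((U*U + 29*O) - 27) = 3 + ((U² + 29*O) - 27) = 3 + (-27 + U² + 29*O) = -24 + U² + 29*O)
(Z(19, 25) + (9 + 7)²)² = ((-24 + 19² + 29*25) + (9 + 7)²)² = ((-24 + 361 + 725) + 16²)² = (1062 + 256)² = 1318² = 1737124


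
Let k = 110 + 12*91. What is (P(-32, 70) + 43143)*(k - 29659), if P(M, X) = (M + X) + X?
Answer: -1230793707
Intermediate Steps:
P(M, X) = M + 2*X
k = 1202 (k = 110 + 1092 = 1202)
(P(-32, 70) + 43143)*(k - 29659) = ((-32 + 2*70) + 43143)*(1202 - 29659) = ((-32 + 140) + 43143)*(-28457) = (108 + 43143)*(-28457) = 43251*(-28457) = -1230793707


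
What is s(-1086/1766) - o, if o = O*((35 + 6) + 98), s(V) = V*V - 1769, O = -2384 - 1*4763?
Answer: 773189807345/779689 ≈ 9.9166e+5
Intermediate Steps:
O = -7147 (O = -2384 - 4763 = -7147)
s(V) = -1769 + V² (s(V) = V² - 1769 = -1769 + V²)
o = -993433 (o = -7147*((35 + 6) + 98) = -7147*(41 + 98) = -7147*139 = -993433)
s(-1086/1766) - o = (-1769 + (-1086/1766)²) - 1*(-993433) = (-1769 + (-1086*1/1766)²) + 993433 = (-1769 + (-543/883)²) + 993433 = (-1769 + 294849/779689) + 993433 = -1378974992/779689 + 993433 = 773189807345/779689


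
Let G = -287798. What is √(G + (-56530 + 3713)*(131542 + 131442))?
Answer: I*√13890313726 ≈ 1.1786e+5*I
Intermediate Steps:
√(G + (-56530 + 3713)*(131542 + 131442)) = √(-287798 + (-56530 + 3713)*(131542 + 131442)) = √(-287798 - 52817*262984) = √(-287798 - 13890025928) = √(-13890313726) = I*√13890313726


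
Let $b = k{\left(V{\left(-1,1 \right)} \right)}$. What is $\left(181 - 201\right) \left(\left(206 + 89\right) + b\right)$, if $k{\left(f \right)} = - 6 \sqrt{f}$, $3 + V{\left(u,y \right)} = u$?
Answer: $-5900 + 240 i \approx -5900.0 + 240.0 i$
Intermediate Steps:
$V{\left(u,y \right)} = -3 + u$
$b = - 12 i$ ($b = - 6 \sqrt{-3 - 1} = - 6 \sqrt{-4} = - 6 \cdot 2 i = - 12 i \approx - 12.0 i$)
$\left(181 - 201\right) \left(\left(206 + 89\right) + b\right) = \left(181 - 201\right) \left(\left(206 + 89\right) - 12 i\right) = - 20 \left(295 - 12 i\right) = -5900 + 240 i$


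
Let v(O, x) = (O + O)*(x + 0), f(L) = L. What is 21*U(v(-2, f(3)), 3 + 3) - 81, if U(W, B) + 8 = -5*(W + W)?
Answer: 2271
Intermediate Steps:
v(O, x) = 2*O*x (v(O, x) = (2*O)*x = 2*O*x)
U(W, B) = -8 - 10*W (U(W, B) = -8 - 5*(W + W) = -8 - 10*W)
21*U(v(-2, f(3)), 3 + 3) - 81 = 21*(-8 - 20*(-2)*3) - 81 = 21*(-8 - 10*(-12)) - 81 = 21*(-8 + 120) - 81 = 21*112 - 81 = 2352 - 81 = 2271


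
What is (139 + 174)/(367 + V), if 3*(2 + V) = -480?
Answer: 313/205 ≈ 1.5268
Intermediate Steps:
V = -162 (V = -2 + (⅓)*(-480) = -2 - 160 = -162)
(139 + 174)/(367 + V) = (139 + 174)/(367 - 162) = 313/205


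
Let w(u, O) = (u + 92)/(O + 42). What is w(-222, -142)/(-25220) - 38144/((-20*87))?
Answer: 36999593/1687800 ≈ 21.922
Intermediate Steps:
w(u, O) = (92 + u)/(42 + O)
w(-222, -142)/(-25220) - 38144/((-20*87)) = ((92 - 222)/(42 - 142))/(-25220) - 38144/((-20*87)) = (-130/(-100))*(-1/25220) - 38144/(-1740) = -1/100*(-130)*(-1/25220) - 38144*(-1/1740) = (13/10)*(-1/25220) + 9536/435 = -1/19400 + 9536/435 = 36999593/1687800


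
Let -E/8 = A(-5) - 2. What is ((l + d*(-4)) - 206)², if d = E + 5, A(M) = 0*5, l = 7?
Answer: 80089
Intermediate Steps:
A(M) = 0
E = 16 (E = -8*(0 - 2) = -8*(-2) = 16)
d = 21 (d = 16 + 5 = 21)
((l + d*(-4)) - 206)² = ((7 + 21*(-4)) - 206)² = ((7 - 84) - 206)² = (-77 - 206)² = (-283)² = 80089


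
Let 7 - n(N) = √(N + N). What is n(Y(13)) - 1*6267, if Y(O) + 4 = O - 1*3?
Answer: -6260 - 2*√3 ≈ -6263.5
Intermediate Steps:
Y(O) = -7 + O (Y(O) = -4 + (O - 1*3) = -4 + (O - 3) = -4 + (-3 + O) = -7 + O)
n(N) = 7 - √2*√N (n(N) = 7 - √(N + N) = 7 - √(2*N) = 7 - √2*√N)
n(Y(13)) - 1*6267 = (7 - √2*√(-7 + 13)) - 1*6267 = (7 - √2*√6) - 6267 = (7 - 2*√3) - 6267 = -6260 - 2*√3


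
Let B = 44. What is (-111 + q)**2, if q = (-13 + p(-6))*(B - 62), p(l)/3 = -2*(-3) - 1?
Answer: 21609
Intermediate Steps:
p(l) = 15 (p(l) = 3*(-2*(-3) - 1) = 3*(6 - 1) = 3*5 = 15)
q = -36 (q = (-13 + 15)*(44 - 62) = 2*(-18) = -36)
(-111 + q)**2 = (-111 - 36)**2 = (-147)**2 = 21609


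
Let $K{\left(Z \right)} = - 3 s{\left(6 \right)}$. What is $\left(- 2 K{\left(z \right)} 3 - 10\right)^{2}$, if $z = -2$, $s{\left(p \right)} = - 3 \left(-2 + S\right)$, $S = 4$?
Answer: $13924$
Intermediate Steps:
$s{\left(p \right)} = -6$ ($s{\left(p \right)} = - 3 \left(-2 + 4\right) = \left(-3\right) 2 = -6$)
$K{\left(Z \right)} = 18$ ($K{\left(Z \right)} = \left(-3\right) \left(-6\right) = 18$)
$\left(- 2 K{\left(z \right)} 3 - 10\right)^{2} = \left(\left(-2\right) 18 \cdot 3 - 10\right)^{2} = \left(\left(-36\right) 3 - 10\right)^{2} = \left(-108 - 10\right)^{2} = \left(-118\right)^{2} = 13924$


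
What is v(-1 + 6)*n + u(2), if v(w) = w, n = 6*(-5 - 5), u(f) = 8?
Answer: -292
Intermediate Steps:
n = -60 (n = 6*(-10) = -60)
v(-1 + 6)*n + u(2) = (-1 + 6)*(-60) + 8 = 5*(-60) + 8 = -300 + 8 = -292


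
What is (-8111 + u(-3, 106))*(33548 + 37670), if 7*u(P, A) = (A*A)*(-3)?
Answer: -920594390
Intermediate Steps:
u(P, A) = -3*A²/7 (u(P, A) = ((A*A)*(-3))/7 = (A²*(-3))/7 = (-3*A²)/7 = -3*A²/7)
(-8111 + u(-3, 106))*(33548 + 37670) = (-8111 - 3/7*106²)*(33548 + 37670) = (-8111 - 3/7*11236)*71218 = (-8111 - 33708/7)*71218 = -90485/7*71218 = -920594390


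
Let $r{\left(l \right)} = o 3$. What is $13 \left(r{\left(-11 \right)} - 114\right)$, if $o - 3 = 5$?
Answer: $-1170$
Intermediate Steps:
$o = 8$ ($o = 3 + 5 = 8$)
$r{\left(l \right)} = 24$ ($r{\left(l \right)} = 8 \cdot 3 = 24$)
$13 \left(r{\left(-11 \right)} - 114\right) = 13 \left(24 - 114\right) = 13 \left(-90\right) = -1170$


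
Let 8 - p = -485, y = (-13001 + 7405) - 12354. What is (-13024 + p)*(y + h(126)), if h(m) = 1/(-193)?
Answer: 43411782381/193 ≈ 2.2493e+8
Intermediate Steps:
y = -17950 (y = -5596 - 12354 = -17950)
h(m) = -1/193
p = 493 (p = 8 - 1*(-485) = 8 + 485 = 493)
(-13024 + p)*(y + h(126)) = (-13024 + 493)*(-17950 - 1/193) = -12531*(-3464351/193) = 43411782381/193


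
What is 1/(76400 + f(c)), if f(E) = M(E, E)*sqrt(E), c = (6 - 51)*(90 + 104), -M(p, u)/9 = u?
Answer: 382/269491324685 - 23571*I*sqrt(970)/5389826493700 ≈ 1.4175e-9 - 1.362e-7*I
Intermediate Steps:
M(p, u) = -9*u
c = -8730 (c = -45*194 = -8730)
f(E) = -9*E**(3/2) (f(E) = (-9*E)*sqrt(E) = -9*E**(3/2))
1/(76400 + f(c)) = 1/(76400 - (-235710)*I*sqrt(970)) = 1/(76400 + 235710*I*sqrt(970))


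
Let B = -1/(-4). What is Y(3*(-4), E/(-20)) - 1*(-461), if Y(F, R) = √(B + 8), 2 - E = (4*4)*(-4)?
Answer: 461 + √33/2 ≈ 463.87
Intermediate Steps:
B = ¼ (B = -1*(-¼) = ¼ ≈ 0.25000)
E = 66 (E = 2 - 4*4*(-4) = 2 - 16*(-4) = 2 - 1*(-64) = 2 + 64 = 66)
Y(F, R) = √33/2 (Y(F, R) = √(¼ + 8) = √(33/4) = √33/2)
Y(3*(-4), E/(-20)) - 1*(-461) = √33/2 - 1*(-461) = √33/2 + 461 = 461 + √33/2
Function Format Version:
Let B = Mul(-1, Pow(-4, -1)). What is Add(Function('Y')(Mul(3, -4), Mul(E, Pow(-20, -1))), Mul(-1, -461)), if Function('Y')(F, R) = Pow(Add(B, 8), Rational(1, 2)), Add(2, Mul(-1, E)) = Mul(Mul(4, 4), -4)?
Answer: Add(461, Mul(Rational(1, 2), Pow(33, Rational(1, 2)))) ≈ 463.87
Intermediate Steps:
B = Rational(1, 4) (B = Mul(-1, Rational(-1, 4)) = Rational(1, 4) ≈ 0.25000)
E = 66 (E = Add(2, Mul(-1, Mul(Mul(4, 4), -4))) = Add(2, Mul(-1, Mul(16, -4))) = Add(2, Mul(-1, -64)) = Add(2, 64) = 66)
Function('Y')(F, R) = Mul(Rational(1, 2), Pow(33, Rational(1, 2))) (Function('Y')(F, R) = Pow(Add(Rational(1, 4), 8), Rational(1, 2)) = Pow(Rational(33, 4), Rational(1, 2)) = Mul(Rational(1, 2), Pow(33, Rational(1, 2))))
Add(Function('Y')(Mul(3, -4), Mul(E, Pow(-20, -1))), Mul(-1, -461)) = Add(Mul(Rational(1, 2), Pow(33, Rational(1, 2))), Mul(-1, -461)) = Add(Mul(Rational(1, 2), Pow(33, Rational(1, 2))), 461) = Add(461, Mul(Rational(1, 2), Pow(33, Rational(1, 2))))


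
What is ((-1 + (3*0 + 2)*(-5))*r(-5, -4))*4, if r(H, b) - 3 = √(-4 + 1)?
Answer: -132 - 44*I*√3 ≈ -132.0 - 76.21*I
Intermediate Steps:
r(H, b) = 3 + I*√3 (r(H, b) = 3 + √(-4 + 1) = 3 + √(-3) = 3 + I*√3)
((-1 + (3*0 + 2)*(-5))*r(-5, -4))*4 = ((-1 + (3*0 + 2)*(-5))*(3 + I*√3))*4 = ((-1 + (0 + 2)*(-5))*(3 + I*√3))*4 = ((-1 + 2*(-5))*(3 + I*√3))*4 = ((-1 - 10)*(3 + I*√3))*4 = -11*(3 + I*√3)*4 = (-33 - 11*I*√3)*4 = -132 - 44*I*√3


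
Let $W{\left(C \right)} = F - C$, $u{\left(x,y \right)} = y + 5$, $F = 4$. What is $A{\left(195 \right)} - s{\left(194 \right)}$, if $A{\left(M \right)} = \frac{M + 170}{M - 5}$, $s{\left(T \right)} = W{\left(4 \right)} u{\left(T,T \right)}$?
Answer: $\frac{73}{38} \approx 1.9211$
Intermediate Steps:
$u{\left(x,y \right)} = 5 + y$
$W{\left(C \right)} = 4 - C$
$s{\left(T \right)} = 0$ ($s{\left(T \right)} = \left(4 - 4\right) \left(5 + T\right) = 0 \left(5 + T\right) = 0$)
$A{\left(M \right)} = \frac{170 + M}{-5 + M}$
$A{\left(195 \right)} - s{\left(194 \right)} = \frac{170 + 195}{-5 + 195} - 0 = \frac{1}{190} \cdot 365 + 0 = \frac{73}{38} + 0 = \frac{73}{38}$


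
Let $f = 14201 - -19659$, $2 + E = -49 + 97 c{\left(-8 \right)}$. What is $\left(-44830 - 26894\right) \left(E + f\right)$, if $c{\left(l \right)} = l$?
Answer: $-2369258892$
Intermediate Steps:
$E = -827$ ($E = -2 + \left(-49 + 97 \left(-8\right)\right) = -2 - 825 = -827$)
$f = 33860$ ($f = 14201 + 19659 = 33860$)
$\left(-44830 - 26894\right) \left(E + f\right) = \left(-44830 - 26894\right) \left(-827 + 33860\right) = \left(-71724\right) 33033 = -2369258892$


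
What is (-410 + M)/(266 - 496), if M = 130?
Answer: 28/23 ≈ 1.2174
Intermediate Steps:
(-410 + M)/(266 - 496) = (-410 + 130)/(266 - 496) = -280/(-230) = -280*(-1/230) = 28/23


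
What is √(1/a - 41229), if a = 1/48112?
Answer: √6883 ≈ 82.964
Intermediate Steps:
a = 1/48112 ≈ 2.0785e-5
√(1/a - 41229) = √(1/(1/48112) - 41229) = √(48112 - 41229) = √6883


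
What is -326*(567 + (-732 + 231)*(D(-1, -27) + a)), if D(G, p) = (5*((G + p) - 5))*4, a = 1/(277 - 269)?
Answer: -431838345/4 ≈ -1.0796e+8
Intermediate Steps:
a = ⅛ (a = 1/8 = ⅛ ≈ 0.12500)
D(G, p) = -100 + 20*G + 20*p (D(G, p) = (5*(-5 + G + p))*4 = (-25 + 5*G + 5*p)*4 = -100 + 20*G + 20*p)
-326*(567 + (-732 + 231)*(D(-1, -27) + a)) = -326*(567 + (-732 + 231)*((-100 + 20*(-1) + 20*(-27)) + ⅛)) = -326*(567 - 501*((-100 - 20 - 540) + ⅛)) = -326*(567 - 501*(-660 + ⅛)) = -326*(567 - 501*(-5279/8)) = -326*(567 + 2644779/8) = -326*2649315/8 = -431838345/4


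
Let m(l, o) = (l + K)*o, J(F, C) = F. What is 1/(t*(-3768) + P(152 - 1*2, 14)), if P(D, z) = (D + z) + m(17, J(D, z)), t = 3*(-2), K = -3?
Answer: 1/24872 ≈ 4.0206e-5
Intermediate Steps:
m(l, o) = o*(-3 + l) (m(l, o) = (l - 3)*o = (-3 + l)*o = o*(-3 + l))
t = -6
P(D, z) = z + 15*D (P(D, z) = (D + z) + D*(-3 + 17) = (D + z) + D*14 = (D + z) + 14*D = z + 15*D)
1/(t*(-3768) + P(152 - 1*2, 14)) = 1/(-6*(-3768) + (14 + 15*(152 - 1*2))) = 1/(22608 + (14 + 15*(152 - 2))) = 1/(22608 + (14 + 15*150)) = 1/(22608 + (14 + 2250)) = 1/(22608 + 2264) = 1/24872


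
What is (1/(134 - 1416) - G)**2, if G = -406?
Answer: 270910881081/1643524 ≈ 1.6484e+5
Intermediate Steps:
(1/(134 - 1416) - G)**2 = (1/(134 - 1416) - 1*(-406))**2 = (1/(-1282) + 406)**2 = (-1/1282 + 406)**2 = (520491/1282)**2 = 270910881081/1643524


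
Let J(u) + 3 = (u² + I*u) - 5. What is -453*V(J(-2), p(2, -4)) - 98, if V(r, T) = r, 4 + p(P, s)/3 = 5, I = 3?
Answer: 4432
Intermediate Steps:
p(P, s) = 3 (p(P, s) = -12 + 3*5 = -12 + 15 = 3)
J(u) = -8 + u² + 3*u (J(u) = -3 + ((u² + 3*u) - 5) = -3 + (-5 + u² + 3*u) = -8 + u² + 3*u)
-453*V(J(-2), p(2, -4)) - 98 = -453*(-8 + (-2)² + 3*(-2)) - 98 = -453*(-8 + 4 - 6) - 98 = -453*(-10) - 98 = 4530 - 98 = 4432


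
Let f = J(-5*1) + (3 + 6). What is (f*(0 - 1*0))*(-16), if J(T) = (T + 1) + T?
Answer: 0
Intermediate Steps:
J(T) = 1 + 2*T (J(T) = (1 + T) + T = 1 + 2*T)
f = 0 (f = (1 + 2*(-5*1)) + (3 + 6) = (1 + 2*(-5)) + 9 = (1 - 10) + 9 = -9 + 9 = 0)
(f*(0 - 1*0))*(-16) = (0*(0 - 1*0))*(-16) = (0*(0 + 0))*(-16) = (0*0)*(-16) = 0*(-16) = 0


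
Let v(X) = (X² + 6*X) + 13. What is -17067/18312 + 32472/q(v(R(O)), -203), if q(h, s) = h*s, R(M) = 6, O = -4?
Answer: -42338969/15046360 ≈ -2.8139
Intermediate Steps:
v(X) = 13 + X² + 6*X
-17067/18312 + 32472/q(v(R(O)), -203) = -17067/18312 + 32472/(((13 + 6² + 6*6)*(-203))) = -17067*1/18312 + 32472/(((13 + 36 + 36)*(-203))) = -5689/6104 + 32472/((85*(-203))) = -5689/6104 + 32472/(-17255) = -5689/6104 + 32472*(-1/17255) = -5689/6104 - 32472/17255 = -42338969/15046360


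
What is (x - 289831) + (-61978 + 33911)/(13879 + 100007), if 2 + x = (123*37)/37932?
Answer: -208676167859279/719987292 ≈ -2.8983e+5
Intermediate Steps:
x = -23771/12644 (x = -2 + (123*37)/37932 = -2 + 4551*(1/37932) = -2 + 1517/12644 = -23771/12644 ≈ -1.8800)
(x - 289831) + (-61978 + 33911)/(13879 + 100007) = (-23771/12644 - 289831) + (-61978 + 33911)/(13879 + 100007) = -3664646935/12644 - 28067/113886 = -208676167859279/719987292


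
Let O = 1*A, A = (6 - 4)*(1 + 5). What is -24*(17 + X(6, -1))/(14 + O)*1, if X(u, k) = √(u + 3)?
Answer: -240/13 ≈ -18.462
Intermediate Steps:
A = 12 (A = 2*6 = 12)
X(u, k) = √(3 + u)
O = 12 (O = 1*12 = 12)
-24*(17 + X(6, -1))/(14 + O)*1 = -24*(17 + √(3 + 6))/(14 + 12)*1 = -24*(17 + √9)/26*1 = -24*(17 + 3)/26*1 = -480/26*1 = -24*10/13*1 = -240/13*1 = -240/13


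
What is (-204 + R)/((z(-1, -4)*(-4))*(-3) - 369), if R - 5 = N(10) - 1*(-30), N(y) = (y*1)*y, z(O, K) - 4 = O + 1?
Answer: 23/107 ≈ 0.21495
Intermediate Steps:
z(O, K) = 5 + O (z(O, K) = 4 + (O + 1) = 4 + (1 + O) = 5 + O)
N(y) = y² (N(y) = y*y = y²)
R = 135 (R = 5 + (10² - 1*(-30)) = 5 + (100 + 30) = 5 + 130 = 135)
(-204 + R)/((z(-1, -4)*(-4))*(-3) - 369) = (-204 + 135)/(((5 - 1)*(-4))*(-3) - 369) = -69/((4*(-4))*(-3) - 369) = -69/(-16*(-3) - 369) = -69/(48 - 369) = -69/(-321) = -69*(-1/321) = 23/107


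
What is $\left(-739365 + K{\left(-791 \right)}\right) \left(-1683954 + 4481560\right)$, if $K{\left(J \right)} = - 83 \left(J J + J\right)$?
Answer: $-147168721067410$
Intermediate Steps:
$K{\left(J \right)} = - 83 J - 83 J^{2}$ ($K{\left(J \right)} = - 83 \left(J^{2} + J\right) = - 83 \left(J + J^{2}\right) = - 83 J - 83 J^{2}$)
$\left(-739365 + K{\left(-791 \right)}\right) \left(-1683954 + 4481560\right) = \left(-739365 - - 65653 \left(1 - 791\right)\right) \left(-1683954 + 4481560\right) = \left(-739365 - \left(-65653\right) \left(-790\right)\right) 2797606 = \left(-739365 - 51865870\right) 2797606 = \left(-52605235\right) 2797606 = -147168721067410$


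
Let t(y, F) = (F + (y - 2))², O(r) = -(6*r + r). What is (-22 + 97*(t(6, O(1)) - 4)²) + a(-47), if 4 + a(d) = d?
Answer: 2352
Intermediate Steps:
a(d) = -4 + d
O(r) = -7*r
t(y, F) = (-2 + F + y)² (t(y, F) = (F + (-2 + y))² = (-2 + F + y)²)
(-22 + 97*(t(6, O(1)) - 4)²) + a(-47) = (-22 + 97*((-2 - 7*1 + 6)² - 4)²) + (-4 - 47) = (-22 + 97*((-2 - 7 + 6)² - 4)²) - 51 = (-22 + 97*((-3)² - 4)²) - 51 = (-22 + 97*(9 - 4)²) - 51 = (-22 + 97*5²) - 51 = (-22 + 97*25) - 51 = (-22 + 2425) - 51 = 2403 - 51 = 2352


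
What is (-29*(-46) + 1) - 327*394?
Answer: -127503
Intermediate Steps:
(-29*(-46) + 1) - 327*394 = (1334 + 1) - 1*128838 = 1335 - 128838 = -127503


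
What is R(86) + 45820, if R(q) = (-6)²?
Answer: 45856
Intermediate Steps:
R(q) = 36
R(86) + 45820 = 36 + 45820 = 45856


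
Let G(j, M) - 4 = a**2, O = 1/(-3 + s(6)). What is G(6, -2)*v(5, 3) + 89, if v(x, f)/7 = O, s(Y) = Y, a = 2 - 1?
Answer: 302/3 ≈ 100.67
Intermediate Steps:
a = 1
O = 1/3 (O = 1/(-3 + 6) = 1/3 ≈ 0.33333)
v(x, f) = 7/3 (v(x, f) = 7*(1/3) = 7/3)
G(j, M) = 5 (G(j, M) = 4 + 1**2 = 4 + 1 = 5)
G(6, -2)*v(5, 3) + 89 = 5*(7/3) + 89 = 35/3 + 89 = 302/3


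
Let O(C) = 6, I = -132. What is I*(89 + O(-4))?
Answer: -12540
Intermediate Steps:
I*(89 + O(-4)) = -132*(89 + 6) = -132*95 = -12540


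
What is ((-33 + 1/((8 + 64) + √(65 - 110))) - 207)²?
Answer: (-295971841*I + 24881760*√5)/(9*(-571*I + 48*√5)) ≈ 57593.0 + 0.61575*I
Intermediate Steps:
((-33 + 1/((8 + 64) + √(65 - 110))) - 207)² = ((-33 + 1/(72 + √(-45))) - 207)² = ((-33 + 1/(72 + 3*I*√5)) - 207)² = (-240 + 1/(72 + 3*I*√5))²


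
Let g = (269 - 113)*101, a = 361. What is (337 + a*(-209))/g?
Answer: -18778/3939 ≈ -4.7672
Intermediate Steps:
g = 15756 (g = 156*101 = 15756)
(337 + a*(-209))/g = (337 + 361*(-209))/15756 = (337 - 75449)*(1/15756) = -75112*1/15756 = -18778/3939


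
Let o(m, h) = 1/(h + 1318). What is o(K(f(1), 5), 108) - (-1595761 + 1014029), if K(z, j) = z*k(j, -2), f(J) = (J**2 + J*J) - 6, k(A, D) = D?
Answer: 829549833/1426 ≈ 5.8173e+5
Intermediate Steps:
f(J) = -6 + 2*J**2 (f(J) = (J**2 + J**2) - 6 = 2*J**2 - 6 = -6 + 2*J**2)
K(z, j) = -2*z (K(z, j) = z*(-2) = -2*z)
o(m, h) = 1/(1318 + h)
o(K(f(1), 5), 108) - (-1595761 + 1014029) = 1/(1318 + 108) - (-1595761 + 1014029) = 1/1426 - 1*(-581732) = 1/1426 + 581732 = 829549833/1426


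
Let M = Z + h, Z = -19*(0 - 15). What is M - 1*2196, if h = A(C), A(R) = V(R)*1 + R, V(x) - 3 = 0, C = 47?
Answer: -1861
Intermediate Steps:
V(x) = 3 (V(x) = 3 + 0 = 3)
Z = 285 (Z = -19*(-15) = 285)
A(R) = 3 + R (A(R) = 3*1 + R = 3 + R)
h = 50 (h = 3 + 47 = 50)
M = 335 (M = 285 + 50 = 335)
M - 1*2196 = 335 - 1*2196 = 335 - 2196 = -1861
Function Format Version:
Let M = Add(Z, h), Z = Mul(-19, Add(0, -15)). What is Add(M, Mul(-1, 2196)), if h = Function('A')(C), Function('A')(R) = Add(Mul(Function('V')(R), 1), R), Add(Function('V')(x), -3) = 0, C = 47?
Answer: -1861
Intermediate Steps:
Function('V')(x) = 3 (Function('V')(x) = Add(3, 0) = 3)
Z = 285 (Z = Mul(-19, -15) = 285)
Function('A')(R) = Add(3, R) (Function('A')(R) = Add(Mul(3, 1), R) = Add(3, R))
h = 50 (h = Add(3, 47) = 50)
M = 335 (M = Add(285, 50) = 335)
Add(M, Mul(-1, 2196)) = Add(335, Mul(-1, 2196)) = Add(335, -2196) = -1861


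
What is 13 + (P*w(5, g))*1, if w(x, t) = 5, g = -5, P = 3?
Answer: 28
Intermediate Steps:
13 + (P*w(5, g))*1 = 13 + (3*5)*1 = 13 + 15*1 = 13 + 15 = 28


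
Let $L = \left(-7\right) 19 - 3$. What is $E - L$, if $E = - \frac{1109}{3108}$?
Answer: $\frac{421579}{3108} \approx 135.64$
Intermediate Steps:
$E = - \frac{1109}{3108}$ ($E = \left(-1109\right) \frac{1}{3108} = - \frac{1109}{3108} \approx -0.35682$)
$L = -136$ ($L = -133 - 3 = -136$)
$E - L = - \frac{1109}{3108} - -136 = - \frac{1109}{3108} + 136 = \frac{421579}{3108}$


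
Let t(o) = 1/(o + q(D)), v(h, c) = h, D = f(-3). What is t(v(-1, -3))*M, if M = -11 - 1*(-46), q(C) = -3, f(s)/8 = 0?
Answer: -35/4 ≈ -8.7500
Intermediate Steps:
f(s) = 0 (f(s) = 8*0 = 0)
D = 0
t(o) = 1/(-3 + o) (t(o) = 1/(o - 3) = 1/(-3 + o))
M = 35 (M = -11 + 46 = 35)
t(v(-1, -3))*M = 35/(-3 - 1) = 35/(-4) = -¼*35 = -35/4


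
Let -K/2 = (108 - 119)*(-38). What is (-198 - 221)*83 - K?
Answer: -33941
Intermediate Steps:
K = -836 (K = -2*(108 - 119)*(-38) = -(-22)*(-38) = -2*418 = -836)
(-198 - 221)*83 - K = (-198 - 221)*83 - 1*(-836) = -419*83 + 836 = -34777 + 836 = -33941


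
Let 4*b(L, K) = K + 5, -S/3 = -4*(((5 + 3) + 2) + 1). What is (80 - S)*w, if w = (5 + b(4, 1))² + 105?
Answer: -7657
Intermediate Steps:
S = 132 (S = -(-12)*(((5 + 3) + 2) + 1) = -(-12)*((8 + 2) + 1) = -(-12)*(10 + 1) = -(-12)*11 = -3*(-44) = 132)
b(L, K) = 5/4 + K/4 (b(L, K) = (K + 5)/4 = (5 + K)/4 = 5/4 + K/4)
w = 589/4 (w = (5 + (5/4 + (¼)*1))² + 105 = (5 + (5/4 + ¼))² + 105 = (5 + 3/2)² + 105 = (13/2)² + 105 = 169/4 + 105 = 589/4 ≈ 147.25)
(80 - S)*w = (80 - 1*132)*(589/4) = (80 - 132)*(589/4) = -52*589/4 = -7657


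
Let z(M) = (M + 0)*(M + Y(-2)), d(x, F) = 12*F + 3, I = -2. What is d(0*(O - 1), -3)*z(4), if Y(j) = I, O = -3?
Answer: -264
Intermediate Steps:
Y(j) = -2
d(x, F) = 3 + 12*F
z(M) = M*(-2 + M) (z(M) = (M + 0)*(M - 2) = M*(-2 + M))
d(0*(O - 1), -3)*z(4) = (3 + 12*(-3))*(4*(-2 + 4)) = (3 - 36)*(4*2) = -33*8 = -264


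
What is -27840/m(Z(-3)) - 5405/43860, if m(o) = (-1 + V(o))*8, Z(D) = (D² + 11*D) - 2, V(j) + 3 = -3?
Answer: 30518993/61404 ≈ 497.02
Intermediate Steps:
V(j) = -6 (V(j) = -3 - 3 = -6)
Z(D) = -2 + D² + 11*D
m(o) = -56 (m(o) = (-1 - 6)*8 = -7*8 = -56)
-27840/m(Z(-3)) - 5405/43860 = -27840/(-56) - 5405/43860 = -27840*(-1/56) - 5405*1/43860 = 3480/7 - 1081/8772 = 30518993/61404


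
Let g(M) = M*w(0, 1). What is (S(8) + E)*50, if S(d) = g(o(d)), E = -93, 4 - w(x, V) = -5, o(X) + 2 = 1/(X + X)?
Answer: -44175/8 ≈ -5521.9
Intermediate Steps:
o(X) = -2 + 1/(2*X) (o(X) = -2 + 1/(X + X) = -2 + 1/(2*X))
w(x, V) = 9 (w(x, V) = 4 - 1*(-5) = 4 + 5 = 9)
g(M) = 9*M (g(M) = M*9 = 9*M)
S(d) = -18 + 9/(2*d) (S(d) = 9*(-2 + 1/(2*d)) = -18 + 9/(2*d))
(S(8) + E)*50 = ((-18 + (9/2)/8) - 93)*50 = ((-18 + (9/2)*(⅛)) - 93)*50 = ((-18 + 9/16) - 93)*50 = (-279/16 - 93)*50 = -1767/16*50 = -44175/8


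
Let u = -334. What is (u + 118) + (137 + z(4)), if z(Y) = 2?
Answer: -77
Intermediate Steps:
(u + 118) + (137 + z(4)) = (-334 + 118) + (137 + 2) = -216 + 139 = -77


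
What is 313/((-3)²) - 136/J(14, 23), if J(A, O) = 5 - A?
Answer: 449/9 ≈ 49.889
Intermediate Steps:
313/((-3)²) - 136/J(14, 23) = 313/((-3)²) - 136/(5 - 1*14) = 313/9 - 136/(5 - 14) = 313*(⅑) - 136/(-9) = 313/9 - 136*(-⅑) = 313/9 + 136/9 = 449/9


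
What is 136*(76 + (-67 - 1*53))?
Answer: -5984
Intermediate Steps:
136*(76 + (-67 - 1*53)) = 136*(76 + (-67 - 53)) = 136*(76 - 120) = 136*(-44) = -5984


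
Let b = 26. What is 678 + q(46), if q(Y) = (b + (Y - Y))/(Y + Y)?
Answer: 31201/46 ≈ 678.28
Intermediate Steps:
q(Y) = 13/Y (q(Y) = (26 + (Y - Y))/(Y + Y) = (26 + 0)/((2*Y)) = 26*(1/(2*Y)) = 13/Y)
678 + q(46) = 678 + 13/46 = 31201/46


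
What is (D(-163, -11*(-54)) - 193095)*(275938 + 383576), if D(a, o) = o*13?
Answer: -122256088722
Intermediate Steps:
D(a, o) = 13*o
(D(-163, -11*(-54)) - 193095)*(275938 + 383576) = (13*(-11*(-54)) - 193095)*(275938 + 383576) = (13*594 - 193095)*659514 = (7722 - 193095)*659514 = -185373*659514 = -122256088722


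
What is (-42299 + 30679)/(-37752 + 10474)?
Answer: 5810/13639 ≈ 0.42598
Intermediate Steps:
(-42299 + 30679)/(-37752 + 10474) = -11620/(-27278) = -11620*(-1/27278) = 5810/13639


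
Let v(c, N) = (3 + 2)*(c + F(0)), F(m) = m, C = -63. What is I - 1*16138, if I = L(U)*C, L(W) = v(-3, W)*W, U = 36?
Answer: 17882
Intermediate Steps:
v(c, N) = 5*c (v(c, N) = (3 + 2)*(c + 0) = 5*c)
L(W) = -15*W (L(W) = (5*(-3))*W = -15*W)
I = 34020 (I = -15*36*(-63) = -540*(-63) = 34020)
I - 1*16138 = 34020 - 1*16138 = 34020 - 16138 = 17882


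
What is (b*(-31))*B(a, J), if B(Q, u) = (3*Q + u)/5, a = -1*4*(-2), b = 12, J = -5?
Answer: -7068/5 ≈ -1413.6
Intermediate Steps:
a = 8 (a = -4*(-2) = 8)
B(Q, u) = u/5 + 3*Q/5 (B(Q, u) = (u + 3*Q)*(⅕) = u/5 + 3*Q/5)
(b*(-31))*B(a, J) = (12*(-31))*((⅕)*(-5) + (⅗)*8) = -372*(-1 + 24/5) = -372*19/5 = -7068/5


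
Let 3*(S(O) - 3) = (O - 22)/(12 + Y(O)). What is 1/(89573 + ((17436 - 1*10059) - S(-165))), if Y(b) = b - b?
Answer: 36/3490279 ≈ 1.0314e-5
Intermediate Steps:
Y(b) = 0
S(O) = 43/18 + O/36 (S(O) = 3 + ((O - 22)/(12 + 0))/3 = 3 + ((-22 + O)/12)/3 = 3 + ((-22 + O)*(1/12))/3 = 3 + (-11/6 + O/12)/3 = 3 + (-11/18 + O/36) = 43/18 + O/36)
1/(89573 + ((17436 - 1*10059) - S(-165))) = 1/(89573 + ((17436 - 1*10059) - (43/18 + (1/36)*(-165)))) = 1/(89573 + ((17436 - 10059) - (43/18 - 55/12))) = 1/(89573 + (7377 - 1*(-79/36))) = 1/(89573 + (7377 + 79/36)) = 1/(89573 + 265651/36) = 1/(3490279/36) = 36/3490279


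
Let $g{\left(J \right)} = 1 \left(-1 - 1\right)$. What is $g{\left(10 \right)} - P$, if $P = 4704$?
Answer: $-4706$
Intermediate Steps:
$g{\left(J \right)} = -2$ ($g{\left(J \right)} = 1 \left(-2\right) = -2$)
$g{\left(10 \right)} - P = -2 - 4704 = -4706$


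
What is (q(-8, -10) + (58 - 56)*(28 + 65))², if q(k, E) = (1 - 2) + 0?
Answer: 34225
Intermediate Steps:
q(k, E) = -1 (q(k, E) = -1 + 0 = -1)
(q(-8, -10) + (58 - 56)*(28 + 65))² = (-1 + (58 - 56)*(28 + 65))² = (-1 + 2*93)² = (-1 + 186)² = 185² = 34225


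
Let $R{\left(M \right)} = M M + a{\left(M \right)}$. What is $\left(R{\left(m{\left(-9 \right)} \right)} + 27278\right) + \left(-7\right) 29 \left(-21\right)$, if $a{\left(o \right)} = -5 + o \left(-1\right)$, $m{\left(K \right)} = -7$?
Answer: $31592$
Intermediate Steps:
$a{\left(o \right)} = -5 - o$
$R{\left(M \right)} = -5 + M^{2} - M$ ($R{\left(M \right)} = M M - \left(5 + M\right) = M^{2} - \left(5 + M\right) = -5 + M^{2} - M$)
$\left(R{\left(m{\left(-9 \right)} \right)} + 27278\right) + \left(-7\right) 29 \left(-21\right) = \left(\left(-5 + \left(-7\right)^{2} - -7\right) + 27278\right) + \left(-7\right) 29 \left(-21\right) = \left(\left(-5 + 49 + 7\right) + 27278\right) - -4263 = \left(51 + 27278\right) + 4263 = 27329 + 4263 = 31592$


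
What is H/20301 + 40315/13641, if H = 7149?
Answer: 305318108/92308647 ≈ 3.3076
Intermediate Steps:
H/20301 + 40315/13641 = 7149/20301 + 40315/13641 = 7149*(1/20301) + 40315*(1/13641) = 2383/6767 + 40315/13641 = 305318108/92308647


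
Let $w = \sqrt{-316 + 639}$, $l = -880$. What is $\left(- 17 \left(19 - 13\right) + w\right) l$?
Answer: $89760 - 880 \sqrt{323} \approx 73945.0$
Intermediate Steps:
$w = \sqrt{323} \approx 17.972$
$\left(- 17 \left(19 - 13\right) + w\right) l = \left(- 17 \left(19 - 13\right) + \sqrt{323}\right) \left(-880\right) = \left(\left(-17\right) 6 + \sqrt{323}\right) \left(-880\right) = \left(-102 + \sqrt{323}\right) \left(-880\right) = 89760 - 880 \sqrt{323}$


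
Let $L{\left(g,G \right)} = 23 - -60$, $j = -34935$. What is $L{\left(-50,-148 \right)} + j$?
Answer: $-34852$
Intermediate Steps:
$L{\left(g,G \right)} = 83$ ($L{\left(g,G \right)} = 23 + 60 = 83$)
$L{\left(-50,-148 \right)} + j = 83 - 34935 = -34852$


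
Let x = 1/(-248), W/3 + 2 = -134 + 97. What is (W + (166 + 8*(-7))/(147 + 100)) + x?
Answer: -7139919/61256 ≈ -116.56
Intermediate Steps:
W = -117 (W = -6 + 3*(-134 + 97) = -6 + 3*(-37) = -6 - 111 = -117)
x = -1/248 ≈ -0.0040323
(W + (166 + 8*(-7))/(147 + 100)) + x = (-117 + (166 + 8*(-7))/(147 + 100)) - 1/248 = (-117 + (166 - 56)/247) - 1/248 = (-117 + 110*(1/247)) - 1/248 = (-117 + 110/247) - 1/248 = -28789/247 - 1/248 = -7139919/61256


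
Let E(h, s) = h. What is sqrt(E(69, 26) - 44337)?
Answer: 2*I*sqrt(11067) ≈ 210.4*I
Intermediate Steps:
sqrt(E(69, 26) - 44337) = sqrt(69 - 44337) = sqrt(-44268) = 2*I*sqrt(11067)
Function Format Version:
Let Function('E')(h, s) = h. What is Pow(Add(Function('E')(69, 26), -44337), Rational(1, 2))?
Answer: Mul(2, I, Pow(11067, Rational(1, 2))) ≈ Mul(210.40, I)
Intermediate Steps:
Pow(Add(Function('E')(69, 26), -44337), Rational(1, 2)) = Pow(Add(69, -44337), Rational(1, 2)) = Pow(-44268, Rational(1, 2)) = Mul(2, I, Pow(11067, Rational(1, 2)))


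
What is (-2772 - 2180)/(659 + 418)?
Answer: -4952/1077 ≈ -4.5980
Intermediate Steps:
(-2772 - 2180)/(659 + 418) = -4952/1077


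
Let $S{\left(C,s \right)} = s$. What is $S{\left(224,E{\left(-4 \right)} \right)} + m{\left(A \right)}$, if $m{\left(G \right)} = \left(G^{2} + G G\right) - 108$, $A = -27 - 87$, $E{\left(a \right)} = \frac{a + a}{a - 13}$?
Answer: $\frac{440036}{17} \approx 25884.0$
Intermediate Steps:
$E{\left(a \right)} = \frac{2 a}{-13 + a}$
$A = -114$ ($A = -27 - 87 = -114$)
$m{\left(G \right)} = -108 + 2 G^{2}$ ($m{\left(G \right)} = \left(G^{2} + G^{2}\right) - 108 = 2 G^{2} - 108 = -108 + 2 G^{2}$)
$S{\left(224,E{\left(-4 \right)} \right)} + m{\left(A \right)} = 2 \left(-4\right) \frac{1}{-13 - 4} - \left(108 - 2 \left(-114\right)^{2}\right) = 2 \left(-4\right) \frac{1}{-17} + \left(-108 + 2 \cdot 12996\right) = 2 \left(-4\right) \left(- \frac{1}{17}\right) + \left(-108 + 25992\right) = \frac{8}{17} + 25884 = \frac{440036}{17}$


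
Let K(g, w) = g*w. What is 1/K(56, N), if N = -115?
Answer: -1/6440 ≈ -0.00015528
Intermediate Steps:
1/K(56, N) = 1/(56*(-115)) = 1/(-6440) = -1/6440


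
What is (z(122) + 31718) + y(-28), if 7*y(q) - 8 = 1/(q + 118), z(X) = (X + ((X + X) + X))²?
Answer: 24287683/90 ≈ 2.6986e+5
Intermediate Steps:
z(X) = 16*X² (z(X) = (X + (2*X + X))² = (X + 3*X)² = (4*X)² = 16*X²)
y(q) = 8/7 + 1/(7*(118 + q)) (y(q) = 8/7 + 1/(7*(q + 118)) = 8/7 + 1/(7*(118 + q)))
(z(122) + 31718) + y(-28) = (16*122² + 31718) + (945 + 8*(-28))/(7*(118 - 28)) = (16*14884 + 31718) + (⅐)*(945 - 224)/90 = (238144 + 31718) + (⅐)*(1/90)*721 = 269862 + 103/90 = 24287683/90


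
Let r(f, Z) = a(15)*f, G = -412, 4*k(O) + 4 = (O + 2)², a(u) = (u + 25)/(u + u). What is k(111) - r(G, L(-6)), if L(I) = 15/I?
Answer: 44887/12 ≈ 3740.6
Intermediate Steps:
a(u) = (25 + u)/(2*u) (a(u) = (25 + u)/((2*u)) = (25 + u)*(1/(2*u)) = (25 + u)/(2*u))
k(O) = -1 + (2 + O)²/4 (k(O) = -1 + (O + 2)²/4 = -1 + (2 + O)²/4)
r(f, Z) = 4*f/3 (r(f, Z) = ((½)*(25 + 15)/15)*f = ((½)*(1/15)*40)*f = 4*f/3)
k(111) - r(G, L(-6)) = (¼)*111*(4 + 111) - 4*(-412)/3 = (¼)*111*115 - 1*(-1648/3) = 12765/4 + 1648/3 = 44887/12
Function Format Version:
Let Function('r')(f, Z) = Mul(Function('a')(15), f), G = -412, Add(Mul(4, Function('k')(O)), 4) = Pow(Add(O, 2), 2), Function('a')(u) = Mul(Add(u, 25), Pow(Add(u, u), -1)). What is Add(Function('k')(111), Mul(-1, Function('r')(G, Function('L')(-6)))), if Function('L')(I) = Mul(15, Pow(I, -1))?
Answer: Rational(44887, 12) ≈ 3740.6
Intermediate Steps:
Function('a')(u) = Mul(Rational(1, 2), Pow(u, -1), Add(25, u)) (Function('a')(u) = Mul(Add(25, u), Pow(Mul(2, u), -1)) = Mul(Add(25, u), Mul(Rational(1, 2), Pow(u, -1))) = Mul(Rational(1, 2), Pow(u, -1), Add(25, u)))
Function('k')(O) = Add(-1, Mul(Rational(1, 4), Pow(Add(2, O), 2))) (Function('k')(O) = Add(-1, Mul(Rational(1, 4), Pow(Add(O, 2), 2))) = Add(-1, Mul(Rational(1, 4), Pow(Add(2, O), 2))))
Function('r')(f, Z) = Mul(Rational(4, 3), f) (Function('r')(f, Z) = Mul(Mul(Rational(1, 2), Pow(15, -1), Add(25, 15)), f) = Mul(Mul(Rational(1, 2), Rational(1, 15), 40), f) = Mul(Rational(4, 3), f))
Add(Function('k')(111), Mul(-1, Function('r')(G, Function('L')(-6)))) = Add(Mul(Rational(1, 4), 111, Add(4, 111)), Mul(-1, Mul(Rational(4, 3), -412))) = Add(Mul(Rational(1, 4), 111, 115), Mul(-1, Rational(-1648, 3))) = Add(Rational(12765, 4), Rational(1648, 3)) = Rational(44887, 12)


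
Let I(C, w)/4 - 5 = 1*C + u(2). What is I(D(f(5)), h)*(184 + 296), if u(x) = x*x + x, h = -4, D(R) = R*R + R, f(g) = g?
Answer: 78720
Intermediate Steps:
D(R) = R + R² (D(R) = R² + R = R + R²)
u(x) = x + x² (u(x) = x² + x = x + x²)
I(C, w) = 44 + 4*C (I(C, w) = 20 + 4*(1*C + 2*(1 + 2)) = 20 + 4*(C + 2*3) = 20 + 4*(C + 6) = 20 + 4*(6 + C) = 20 + (24 + 4*C) = 44 + 4*C)
I(D(f(5)), h)*(184 + 296) = (44 + 4*(5*(1 + 5)))*(184 + 296) = (44 + 4*(5*6))*480 = (44 + 4*30)*480 = (44 + 120)*480 = 164*480 = 78720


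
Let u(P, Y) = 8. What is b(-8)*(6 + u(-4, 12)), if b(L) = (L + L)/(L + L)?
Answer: 14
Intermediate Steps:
b(L) = 1 (b(L) = (2*L)/((2*L)) = (2*L)*(1/(2*L)) = 1)
b(-8)*(6 + u(-4, 12)) = 1*(6 + 8) = 1*14 = 14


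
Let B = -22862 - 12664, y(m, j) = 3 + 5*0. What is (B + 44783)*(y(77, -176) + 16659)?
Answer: 154240134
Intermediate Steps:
y(m, j) = 3 (y(m, j) = 3 + 0 = 3)
B = -35526
(B + 44783)*(y(77, -176) + 16659) = (-35526 + 44783)*(3 + 16659) = 9257*16662 = 154240134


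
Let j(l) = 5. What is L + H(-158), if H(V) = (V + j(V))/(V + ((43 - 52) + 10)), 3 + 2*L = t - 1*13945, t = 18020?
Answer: 319805/157 ≈ 2037.0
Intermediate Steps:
L = 2036 (L = -3/2 + (18020 - 1*13945)/2 = -3/2 + (18020 - 13945)/2 = -3/2 + (1/2)*4075 = -3/2 + 4075/2 = 2036)
H(V) = (5 + V)/(1 + V) (H(V) = (V + 5)/(V + ((43 - 52) + 10)) = (5 + V)/(V + (-9 + 10)) = (5 + V)/(V + 1) = (5 + V)/(1 + V))
L + H(-158) = 2036 + (5 - 158)/(1 - 158) = 2036 - 153/(-157) = 2036 - 1/157*(-153) = 2036 + 153/157 = 319805/157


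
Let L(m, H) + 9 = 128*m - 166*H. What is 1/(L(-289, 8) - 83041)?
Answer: -1/121370 ≈ -8.2393e-6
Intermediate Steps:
L(m, H) = -9 - 166*H + 128*m (L(m, H) = -9 + (128*m - 166*H) = -9 + (-166*H + 128*m) = -9 - 166*H + 128*m)
1/(L(-289, 8) - 83041) = 1/((-9 - 166*8 + 128*(-289)) - 83041) = 1/((-9 - 1328 - 36992) - 83041) = 1/(-38329 - 83041) = 1/(-121370) = -1/121370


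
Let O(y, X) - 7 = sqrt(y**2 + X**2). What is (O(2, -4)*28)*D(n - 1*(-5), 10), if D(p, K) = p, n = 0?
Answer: 980 + 280*sqrt(5) ≈ 1606.1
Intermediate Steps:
O(y, X) = 7 + sqrt(X**2 + y**2) (O(y, X) = 7 + sqrt(y**2 + X**2) = 7 + sqrt(X**2 + y**2))
(O(2, -4)*28)*D(n - 1*(-5), 10) = ((7 + sqrt((-4)**2 + 2**2))*28)*(0 - 1*(-5)) = ((7 + sqrt(16 + 4))*28)*(0 + 5) = ((7 + sqrt(20))*28)*5 = ((7 + 2*sqrt(5))*28)*5 = (196 + 56*sqrt(5))*5 = 980 + 280*sqrt(5)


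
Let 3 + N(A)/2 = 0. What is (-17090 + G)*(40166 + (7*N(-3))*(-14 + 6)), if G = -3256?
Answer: -824053692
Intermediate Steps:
N(A) = -6 (N(A) = -6 + 2*0 = -6 + 0 = -6)
(-17090 + G)*(40166 + (7*N(-3))*(-14 + 6)) = (-17090 - 3256)*(40166 + (7*(-6))*(-14 + 6)) = -20346*(40166 - 42*(-8)) = -20346*(40166 + 336) = -20346*40502 = -824053692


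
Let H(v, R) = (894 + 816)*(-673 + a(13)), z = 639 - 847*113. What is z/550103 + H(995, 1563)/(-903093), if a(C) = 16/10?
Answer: 181903698662/165598056193 ≈ 1.0985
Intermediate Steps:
a(C) = 8/5 (a(C) = 16*(1/10) = 8/5)
z = -95072 (z = 639 - 95711 = -95072)
H(v, R) = -1148094 (H(v, R) = (894 + 816)*(-673 + 8/5) = 1710*(-3357/5) = -1148094)
z/550103 + H(995, 1563)/(-903093) = -95072/550103 - 1148094/(-903093) = -95072*1/550103 - 1148094*(-1/903093) = -95072/550103 + 382698/301031 = 181903698662/165598056193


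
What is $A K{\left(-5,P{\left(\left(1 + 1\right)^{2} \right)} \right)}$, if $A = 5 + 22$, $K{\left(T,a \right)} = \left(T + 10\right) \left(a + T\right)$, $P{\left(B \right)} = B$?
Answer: $-135$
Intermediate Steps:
$K{\left(T,a \right)} = \left(10 + T\right) \left(T + a\right)$
$A = 27$
$A K{\left(-5,P{\left(\left(1 + 1\right)^{2} \right)} \right)} = 27 \left(\left(-5\right)^{2} + 10 \left(-5\right) + 10 \left(1 + 1\right)^{2} - 5 \left(1 + 1\right)^{2}\right) = 27 \left(25 - 50 + 10 \cdot 2^{2} - 5 \cdot 2^{2}\right) = 27 \left(25 - 50 + 10 \cdot 4 - 20\right) = 27 \left(25 - 50 + 40 - 20\right) = 27 \left(-5\right) = -135$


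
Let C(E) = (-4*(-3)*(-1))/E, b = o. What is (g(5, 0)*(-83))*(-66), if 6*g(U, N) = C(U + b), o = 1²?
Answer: -1826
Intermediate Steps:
o = 1
b = 1
C(E) = -12/E (C(E) = (12*(-1))/E = -12/E)
g(U, N) = -2/(1 + U) (g(U, N) = (-12/(U + 1))/6 = (-12/(1 + U))/6 = -2/(1 + U))
(g(5, 0)*(-83))*(-66) = (-2/(1 + 5)*(-83))*(-66) = (-2/6*(-83))*(-66) = (-2*⅙*(-83))*(-66) = -⅓*(-83)*(-66) = (83/3)*(-66) = -1826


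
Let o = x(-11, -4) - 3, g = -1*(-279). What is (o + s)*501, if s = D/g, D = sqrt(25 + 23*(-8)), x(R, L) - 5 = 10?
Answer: 6012 + 167*I*sqrt(159)/93 ≈ 6012.0 + 22.643*I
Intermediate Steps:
x(R, L) = 15 (x(R, L) = 5 + 10 = 15)
g = 279
D = I*sqrt(159) (D = sqrt(25 - 184) = sqrt(-159) = I*sqrt(159) ≈ 12.61*I)
o = 12 (o = 15 - 3 = 12)
s = I*sqrt(159)/279 (s = (I*sqrt(159))/279 = (I*sqrt(159))*(1/279) = I*sqrt(159)/279 ≈ 0.045195*I)
(o + s)*501 = (12 + I*sqrt(159)/279)*501 = 6012 + 167*I*sqrt(159)/93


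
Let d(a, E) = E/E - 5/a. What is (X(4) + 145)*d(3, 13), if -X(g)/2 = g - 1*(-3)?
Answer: -262/3 ≈ -87.333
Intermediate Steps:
X(g) = -6 - 2*g (X(g) = -2*(g - 1*(-3)) = -2*(g + 3) = -2*(3 + g) = -6 - 2*g)
d(a, E) = 1 - 5/a
(X(4) + 145)*d(3, 13) = ((-6 - 2*4) + 145)*((-5 + 3)/3) = ((-6 - 8) + 145)*((⅓)*(-2)) = (-14 + 145)*(-⅔) = 131*(-⅔) = -262/3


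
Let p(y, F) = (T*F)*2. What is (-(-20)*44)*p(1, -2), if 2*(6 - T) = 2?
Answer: -17600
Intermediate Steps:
T = 5 (T = 6 - ½*2 = 6 - 1 = 5)
p(y, F) = 10*F (p(y, F) = (5*F)*2 = 10*F)
(-(-20)*44)*p(1, -2) = (-(-20)*44)*(10*(-2)) = -20*(-44)*(-20) = 880*(-20) = -17600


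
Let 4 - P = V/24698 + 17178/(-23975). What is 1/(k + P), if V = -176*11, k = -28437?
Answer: -42295325/1202549355879 ≈ -3.5171e-5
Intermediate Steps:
V = -1936
P = 202801146/42295325 (P = 4 - (-1936/24698 + 17178/(-23975)) = 4 - (-1936*1/24698 + 17178*(-1/23975)) = 4 - (-968/12349 - 2454/3425) = 4 - 1*(-33619846/42295325) = 4 + 33619846/42295325 = 202801146/42295325 ≈ 4.7949)
1/(k + P) = 1/(-28437 + 202801146/42295325) = 1/(-1202549355879/42295325) = -42295325/1202549355879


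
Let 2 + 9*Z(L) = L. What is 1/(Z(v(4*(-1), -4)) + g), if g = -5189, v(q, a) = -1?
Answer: -3/15568 ≈ -0.00019270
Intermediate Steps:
Z(L) = -2/9 + L/9
1/(Z(v(4*(-1), -4)) + g) = 1/((-2/9 + (1/9)*(-1)) - 5189) = 1/((-2/9 - 1/9) - 5189) = 1/(-1/3 - 5189) = 1/(-15568/3) = -3/15568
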